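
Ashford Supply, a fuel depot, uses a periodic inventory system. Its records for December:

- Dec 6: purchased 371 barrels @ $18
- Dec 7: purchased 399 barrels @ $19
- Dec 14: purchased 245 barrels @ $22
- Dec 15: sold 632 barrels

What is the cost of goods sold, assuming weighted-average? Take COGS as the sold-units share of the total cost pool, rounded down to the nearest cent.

COGS = $12,234.64

Dec 15, sell 632: 632/1015 × $19,649.00 → $12,234.64
Ending inventory (cost pool remaining) = $7,414.36
Check: goods available $19,649.00 = COGS $12,234.64 + ending $7,414.36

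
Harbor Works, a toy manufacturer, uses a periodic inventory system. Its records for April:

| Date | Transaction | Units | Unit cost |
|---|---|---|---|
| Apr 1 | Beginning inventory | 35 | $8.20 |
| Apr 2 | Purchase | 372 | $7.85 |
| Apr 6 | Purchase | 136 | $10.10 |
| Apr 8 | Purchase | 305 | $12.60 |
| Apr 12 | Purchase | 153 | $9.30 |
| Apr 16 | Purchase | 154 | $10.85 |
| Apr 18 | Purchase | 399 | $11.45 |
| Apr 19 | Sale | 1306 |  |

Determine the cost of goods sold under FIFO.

COGS = $13,246.55

Apr 19, 1306 sold [FIFO — oldest first]: 35 @ $8.20 + 372 @ $7.85 + 136 @ $10.10 + 305 @ $12.60 + 153 @ $9.30 + 154 @ $10.85 + 151 @ $11.45 = $13,246.55
Ending inventory: 248 @ $11.45 = $2,839.60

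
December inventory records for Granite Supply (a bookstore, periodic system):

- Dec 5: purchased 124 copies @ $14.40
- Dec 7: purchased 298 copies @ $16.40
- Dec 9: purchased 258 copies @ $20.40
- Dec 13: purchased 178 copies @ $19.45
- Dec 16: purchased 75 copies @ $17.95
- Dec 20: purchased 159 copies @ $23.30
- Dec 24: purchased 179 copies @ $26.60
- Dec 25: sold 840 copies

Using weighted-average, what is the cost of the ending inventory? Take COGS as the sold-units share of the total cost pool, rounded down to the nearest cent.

Ending inventory = $8,548.95

Dec 25, sell 840: 840/1271 × $25,210.45 → $16,661.50
Ending inventory (cost pool remaining) = $8,548.95
Check: goods available $25,210.45 = COGS $16,661.50 + ending $8,548.95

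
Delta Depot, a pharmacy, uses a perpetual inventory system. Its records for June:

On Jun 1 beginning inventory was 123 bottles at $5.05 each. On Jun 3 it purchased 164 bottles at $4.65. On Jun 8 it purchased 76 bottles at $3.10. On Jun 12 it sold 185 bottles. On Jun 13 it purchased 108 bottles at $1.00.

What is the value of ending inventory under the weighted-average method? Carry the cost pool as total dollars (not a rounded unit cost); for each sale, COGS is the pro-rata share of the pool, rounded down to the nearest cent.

Ending inventory = $902.07

After Jun 1: 123 on hand, pool $621.15 (≈ $5.0500 each)
After Jun 3: 287 on hand, pool $1,383.75 (≈ $4.8214 each)
After Jun 8: 363 on hand, pool $1,619.35 (≈ $4.4610 each)
Jun 12, sell 185: 185/363 × $1,619.35 → $825.28
After Jun 13: 286 on hand, pool $902.07 (≈ $3.1541 each)
Ending inventory (cost pool remaining) = $902.07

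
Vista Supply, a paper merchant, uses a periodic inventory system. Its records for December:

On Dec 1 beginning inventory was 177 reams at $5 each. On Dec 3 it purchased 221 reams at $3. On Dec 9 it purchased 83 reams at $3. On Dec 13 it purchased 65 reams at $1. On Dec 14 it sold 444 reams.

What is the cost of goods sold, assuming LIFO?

Dec 14, 444 sold [LIFO — newest first]: 65 @ $1 + 83 @ $3 + 221 @ $3 + 75 @ $5 = $1,352
Ending inventory: 102 @ $5 = $510

COGS = $1,352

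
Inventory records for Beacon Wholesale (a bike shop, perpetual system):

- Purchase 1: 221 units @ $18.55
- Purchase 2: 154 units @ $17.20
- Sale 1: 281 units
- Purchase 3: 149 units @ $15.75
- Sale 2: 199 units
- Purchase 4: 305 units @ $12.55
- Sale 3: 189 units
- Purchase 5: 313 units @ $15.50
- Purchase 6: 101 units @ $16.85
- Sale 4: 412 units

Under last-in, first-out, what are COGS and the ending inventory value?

Sale 1 (281) [LIFO — newest first]: 154 @ $17.20 + 127 @ $18.55 = $5,004.65
Sale 2 (199) [LIFO — newest first]: 149 @ $15.75 + 50 @ $18.55 = $3,274.25
Sale 3 (189) [LIFO — newest first]: 189 @ $12.55 = $2,371.95
Sale 4 (412) [LIFO — newest first]: 101 @ $16.85 + 311 @ $15.50 = $6,522.35
Total COGS = $5,004.65 + $3,274.25 + $2,371.95 + $6,522.35 = $17,173.20
Ending inventory: 44 @ $18.55 + 116 @ $12.55 + 2 @ $15.50 = $2,303.00

COGS = $17,173.20; ending inventory = $2,303.00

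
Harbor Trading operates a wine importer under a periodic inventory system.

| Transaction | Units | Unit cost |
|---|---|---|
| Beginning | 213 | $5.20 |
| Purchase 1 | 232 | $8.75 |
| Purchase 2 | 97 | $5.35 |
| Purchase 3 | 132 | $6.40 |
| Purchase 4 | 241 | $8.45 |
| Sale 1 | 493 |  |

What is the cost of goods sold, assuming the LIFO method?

COGS = $3,601.45

Sale 1 (493) [LIFO — newest first]: 241 @ $8.45 + 132 @ $6.40 + 97 @ $5.35 + 23 @ $8.75 = $3,601.45
Ending inventory: 213 @ $5.20 + 209 @ $8.75 = $2,936.35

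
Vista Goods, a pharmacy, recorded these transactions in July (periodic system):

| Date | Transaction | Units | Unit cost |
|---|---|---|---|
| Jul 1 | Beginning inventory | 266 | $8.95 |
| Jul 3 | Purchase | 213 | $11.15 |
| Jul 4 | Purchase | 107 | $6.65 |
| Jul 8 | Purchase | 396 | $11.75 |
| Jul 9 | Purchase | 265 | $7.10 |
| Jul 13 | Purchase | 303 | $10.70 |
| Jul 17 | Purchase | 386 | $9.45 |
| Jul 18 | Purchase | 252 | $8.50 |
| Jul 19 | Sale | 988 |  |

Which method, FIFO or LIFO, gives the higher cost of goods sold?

FIFO

FIFO COGS: 266 @ $8.95 + 213 @ $11.15 + 107 @ $6.65 + 396 @ $11.75 + 6 @ $7.10 = $10,162.80
LIFO COGS: 252 @ $8.50 + 386 @ $9.45 + 303 @ $10.70 + 47 @ $7.10 = $9,365.50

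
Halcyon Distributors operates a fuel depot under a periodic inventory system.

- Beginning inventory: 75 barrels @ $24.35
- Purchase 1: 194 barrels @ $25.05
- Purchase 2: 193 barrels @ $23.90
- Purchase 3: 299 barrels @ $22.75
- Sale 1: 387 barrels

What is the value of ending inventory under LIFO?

Sale 1 (387) [LIFO — newest first]: 299 @ $22.75 + 88 @ $23.90 = $8,905.45
Ending inventory: 75 @ $24.35 + 194 @ $25.05 + 105 @ $23.90 = $9,195.45

Ending inventory = $9,195.45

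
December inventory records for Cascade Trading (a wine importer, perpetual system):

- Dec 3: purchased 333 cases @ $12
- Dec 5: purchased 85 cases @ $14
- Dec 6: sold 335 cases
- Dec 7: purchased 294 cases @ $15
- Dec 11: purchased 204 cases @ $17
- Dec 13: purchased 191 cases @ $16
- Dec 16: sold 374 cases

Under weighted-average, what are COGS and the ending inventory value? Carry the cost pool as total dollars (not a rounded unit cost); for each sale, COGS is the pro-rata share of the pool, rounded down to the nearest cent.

After Dec 3: 333 on hand, pool $3,996.00 (≈ $12.0000 each)
After Dec 5: 418 on hand, pool $5,186.00 (≈ $12.4067 each)
Dec 6, sell 335: 335/418 × $5,186.00 → $4,156.24
After Dec 7: 377 on hand, pool $5,439.76 (≈ $14.4291 each)
After Dec 11: 581 on hand, pool $8,907.76 (≈ $15.3318 each)
After Dec 13: 772 on hand, pool $11,963.76 (≈ $15.4971 each)
Dec 16, sell 374: 374/772 × $11,963.76 → $5,795.91
Total COGS = $4,156.24 + $5,795.91 = $9,952.15
Ending inventory (cost pool remaining) = $6,167.85

COGS = $9,952.15; ending inventory = $6,167.85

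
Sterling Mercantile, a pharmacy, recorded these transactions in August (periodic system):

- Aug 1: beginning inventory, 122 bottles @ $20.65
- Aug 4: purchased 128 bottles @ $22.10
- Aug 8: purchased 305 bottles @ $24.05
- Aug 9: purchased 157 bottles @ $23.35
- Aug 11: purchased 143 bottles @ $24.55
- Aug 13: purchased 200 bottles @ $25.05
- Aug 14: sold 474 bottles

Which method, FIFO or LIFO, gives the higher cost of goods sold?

FIFO COGS: 122 @ $20.65 + 128 @ $22.10 + 224 @ $24.05 = $10,735.30
LIFO COGS: 200 @ $25.05 + 143 @ $24.55 + 131 @ $23.35 = $11,579.50

LIFO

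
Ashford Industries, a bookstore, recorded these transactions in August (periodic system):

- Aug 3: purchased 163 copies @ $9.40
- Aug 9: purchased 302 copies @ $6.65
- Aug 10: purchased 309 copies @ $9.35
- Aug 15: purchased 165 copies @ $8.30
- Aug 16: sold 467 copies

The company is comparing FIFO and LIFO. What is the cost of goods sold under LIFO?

FIFO COGS: 163 @ $9.40 + 302 @ $6.65 + 2 @ $9.35 = $3,559.20
LIFO COGS: 165 @ $8.30 + 302 @ $9.35 = $4,193.20

COGS = $4,193.20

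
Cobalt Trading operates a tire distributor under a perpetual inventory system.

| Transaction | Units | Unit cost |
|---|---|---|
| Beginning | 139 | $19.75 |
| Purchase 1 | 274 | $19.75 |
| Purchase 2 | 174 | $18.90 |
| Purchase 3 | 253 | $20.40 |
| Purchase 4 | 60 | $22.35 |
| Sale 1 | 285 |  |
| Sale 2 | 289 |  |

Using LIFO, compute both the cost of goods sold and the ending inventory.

Sale 1 (285) [LIFO — newest first]: 60 @ $22.35 + 225 @ $20.40 = $5,931.00
Sale 2 (289) [LIFO — newest first]: 28 @ $20.40 + 174 @ $18.90 + 87 @ $19.75 = $5,578.05
Total COGS = $5,931.00 + $5,578.05 = $11,509.05
Ending inventory: 139 @ $19.75 + 187 @ $19.75 = $6,438.50

COGS = $11,509.05; ending inventory = $6,438.50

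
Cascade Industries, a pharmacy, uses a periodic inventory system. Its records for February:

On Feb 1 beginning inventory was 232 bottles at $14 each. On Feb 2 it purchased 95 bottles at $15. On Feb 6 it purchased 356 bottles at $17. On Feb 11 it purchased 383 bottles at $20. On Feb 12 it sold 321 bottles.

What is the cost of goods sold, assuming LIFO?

COGS = $6,420

Feb 12, 321 sold [LIFO — newest first]: 321 @ $20 = $6,420
Ending inventory: 232 @ $14 + 95 @ $15 + 356 @ $17 + 62 @ $20 = $11,965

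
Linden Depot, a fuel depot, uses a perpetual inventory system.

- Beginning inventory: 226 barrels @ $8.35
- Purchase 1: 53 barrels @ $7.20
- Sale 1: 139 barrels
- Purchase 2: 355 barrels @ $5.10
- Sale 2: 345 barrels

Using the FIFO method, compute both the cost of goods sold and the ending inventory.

Sale 1 (139) [FIFO — oldest first]: 139 @ $8.35 = $1,160.65
Sale 2 (345) [FIFO — oldest first]: 87 @ $8.35 + 53 @ $7.20 + 205 @ $5.10 = $2,153.55
Total COGS = $1,160.65 + $2,153.55 = $3,314.20
Ending inventory: 150 @ $5.10 = $765.00

COGS = $3,314.20; ending inventory = $765.00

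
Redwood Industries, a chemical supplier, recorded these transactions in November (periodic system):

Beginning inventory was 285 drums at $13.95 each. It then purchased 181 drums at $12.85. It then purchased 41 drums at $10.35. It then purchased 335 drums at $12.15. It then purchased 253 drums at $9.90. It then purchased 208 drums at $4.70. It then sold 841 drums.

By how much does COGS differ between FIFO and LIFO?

FIFO COGS: 285 @ $13.95 + 181 @ $12.85 + 41 @ $10.35 + 334 @ $12.15 = $10,784.05
LIFO COGS: 208 @ $4.70 + 253 @ $9.90 + 335 @ $12.15 + 41 @ $10.35 + 4 @ $12.85 = $8,028.30
Difference = |$10,784.05 − $8,028.30| = $2,755.75

$2,755.75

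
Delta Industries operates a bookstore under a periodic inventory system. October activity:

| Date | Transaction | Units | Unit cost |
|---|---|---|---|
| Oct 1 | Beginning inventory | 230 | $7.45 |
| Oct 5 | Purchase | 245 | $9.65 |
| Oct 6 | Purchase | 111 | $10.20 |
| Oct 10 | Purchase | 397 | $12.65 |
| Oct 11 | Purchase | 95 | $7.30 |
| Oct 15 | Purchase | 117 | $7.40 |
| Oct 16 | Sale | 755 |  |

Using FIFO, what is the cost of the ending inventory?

Oct 16, 755 sold [FIFO — oldest first]: 230 @ $7.45 + 245 @ $9.65 + 111 @ $10.20 + 169 @ $12.65 = $7,347.80
Ending inventory: 228 @ $12.65 + 95 @ $7.30 + 117 @ $7.40 = $4,443.50

Ending inventory = $4,443.50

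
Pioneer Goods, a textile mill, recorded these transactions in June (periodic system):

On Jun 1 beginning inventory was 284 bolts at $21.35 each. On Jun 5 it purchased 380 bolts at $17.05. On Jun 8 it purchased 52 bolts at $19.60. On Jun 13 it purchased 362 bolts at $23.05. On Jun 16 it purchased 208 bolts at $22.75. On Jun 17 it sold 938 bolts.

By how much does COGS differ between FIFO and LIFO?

$804.40

FIFO COGS: 284 @ $21.35 + 380 @ $17.05 + 52 @ $19.60 + 222 @ $23.05 = $18,678.70
LIFO COGS: 208 @ $22.75 + 362 @ $23.05 + 52 @ $19.60 + 316 @ $17.05 = $19,483.10
Difference = |$18,678.70 − $19,483.10| = $804.40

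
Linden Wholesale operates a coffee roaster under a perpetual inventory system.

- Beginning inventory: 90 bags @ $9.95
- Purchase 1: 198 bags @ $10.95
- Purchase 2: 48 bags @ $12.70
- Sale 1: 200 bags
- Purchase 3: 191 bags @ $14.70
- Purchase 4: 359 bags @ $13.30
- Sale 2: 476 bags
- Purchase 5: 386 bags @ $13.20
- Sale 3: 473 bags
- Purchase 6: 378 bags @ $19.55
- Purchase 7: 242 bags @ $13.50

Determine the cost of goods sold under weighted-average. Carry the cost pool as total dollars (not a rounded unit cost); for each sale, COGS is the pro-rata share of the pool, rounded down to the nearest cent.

After Beginning: 90 on hand, pool $895.50 (≈ $9.9500 each)
After Purchase 1: 288 on hand, pool $3,063.60 (≈ $10.6375 each)
After Purchase 2: 336 on hand, pool $3,673.20 (≈ $10.9321 each)
Sale 1, sell 200: 200/336 × $3,673.20 → $2,186.42
After Purchase 3: 327 on hand, pool $4,294.48 (≈ $13.1330 each)
After Purchase 4: 686 on hand, pool $9,069.18 (≈ $13.2204 each)
Sale 2, sell 476: 476/686 × $9,069.18 → $6,292.90
After Purchase 5: 596 on hand, pool $7,871.48 (≈ $13.2072 each)
Sale 3, sell 473: 473/596 × $7,871.48 → $6,246.99
After Purchase 6: 501 on hand, pool $9,014.39 (≈ $17.9928 each)
After Purchase 7: 743 on hand, pool $12,281.39 (≈ $16.5295 each)
Total COGS = $2,186.42 + $6,292.90 + $6,246.99 = $14,726.31
Ending inventory (cost pool remaining) = $12,281.39
Check: goods available $27,007.70 = COGS $14,726.31 + ending $12,281.39

COGS = $14,726.31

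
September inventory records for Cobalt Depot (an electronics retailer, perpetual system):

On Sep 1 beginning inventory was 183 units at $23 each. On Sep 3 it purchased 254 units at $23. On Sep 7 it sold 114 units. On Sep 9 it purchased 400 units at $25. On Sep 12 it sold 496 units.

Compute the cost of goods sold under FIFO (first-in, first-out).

COGS = $14,376

Sep 7, 114 sold [FIFO — oldest first]: 114 @ $23 = $2,622
Sep 12, 496 sold [FIFO — oldest first]: 69 @ $23 + 254 @ $23 + 173 @ $25 = $11,754
Total COGS = $2,622 + $11,754 = $14,376
Ending inventory: 227 @ $25 = $5,675
Check: goods available $20,051 = COGS $14,376 + ending $5,675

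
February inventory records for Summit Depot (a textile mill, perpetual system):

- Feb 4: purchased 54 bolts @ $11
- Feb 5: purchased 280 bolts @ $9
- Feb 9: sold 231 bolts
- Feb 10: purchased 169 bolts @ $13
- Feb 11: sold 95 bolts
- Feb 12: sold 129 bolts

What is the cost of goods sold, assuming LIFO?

COGS = $4,783

Feb 9, 231 sold [LIFO — newest first]: 231 @ $9 = $2,079
Feb 11, 95 sold [LIFO — newest first]: 95 @ $13 = $1,235
Feb 12, 129 sold [LIFO — newest first]: 74 @ $13 + 49 @ $9 + 6 @ $11 = $1,469
Total COGS = $2,079 + $1,235 + $1,469 = $4,783
Ending inventory: 48 @ $11 = $528
Check: goods available $5,311 = COGS $4,783 + ending $528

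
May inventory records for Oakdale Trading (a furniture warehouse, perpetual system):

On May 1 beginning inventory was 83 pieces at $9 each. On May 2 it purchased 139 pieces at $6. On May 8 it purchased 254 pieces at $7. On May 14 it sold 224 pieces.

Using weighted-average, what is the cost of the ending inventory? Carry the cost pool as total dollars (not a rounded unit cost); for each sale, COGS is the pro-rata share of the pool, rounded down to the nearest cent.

After May 1: 83 on hand, pool $747.00 (≈ $9.0000 each)
After May 2: 222 on hand, pool $1,581.00 (≈ $7.1216 each)
After May 8: 476 on hand, pool $3,359.00 (≈ $7.0567 each)
May 14, sell 224: 224/476 × $3,359.00 → $1,580.70
Ending inventory (cost pool remaining) = $1,778.30
Check: goods available $3,359.00 = COGS $1,580.70 + ending $1,778.30

Ending inventory = $1,778.30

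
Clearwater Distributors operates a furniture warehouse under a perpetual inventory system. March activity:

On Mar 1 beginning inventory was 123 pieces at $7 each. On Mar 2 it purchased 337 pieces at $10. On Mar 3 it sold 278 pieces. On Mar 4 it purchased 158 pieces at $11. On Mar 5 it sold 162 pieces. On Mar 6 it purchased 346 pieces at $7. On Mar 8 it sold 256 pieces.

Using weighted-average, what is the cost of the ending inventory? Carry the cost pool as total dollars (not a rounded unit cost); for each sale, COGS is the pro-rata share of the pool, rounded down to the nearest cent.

After Mar 1: 123 on hand, pool $861.00 (≈ $7.0000 each)
After Mar 2: 460 on hand, pool $4,231.00 (≈ $9.1978 each)
Mar 3, sell 278: 278/460 × $4,231.00 → $2,556.99
After Mar 4: 340 on hand, pool $3,412.01 (≈ $10.0353 each)
Mar 5, sell 162: 162/340 × $3,412.01 → $1,625.72
After Mar 6: 524 on hand, pool $4,208.29 (≈ $8.0311 each)
Mar 8, sell 256: 256/524 × $4,208.29 → $2,055.95
Total COGS = $2,556.99 + $1,625.72 + $2,055.95 = $6,238.66
Ending inventory (cost pool remaining) = $2,152.34

Ending inventory = $2,152.34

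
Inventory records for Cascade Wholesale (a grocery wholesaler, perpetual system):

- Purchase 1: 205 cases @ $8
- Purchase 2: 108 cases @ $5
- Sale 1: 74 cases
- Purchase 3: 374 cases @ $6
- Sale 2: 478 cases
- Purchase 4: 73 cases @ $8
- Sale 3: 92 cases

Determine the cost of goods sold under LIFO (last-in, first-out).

COGS = $4,080

Sale 1 (74) [LIFO — newest first]: 74 @ $5 = $370
Sale 2 (478) [LIFO — newest first]: 374 @ $6 + 34 @ $5 + 70 @ $8 = $2,974
Sale 3 (92) [LIFO — newest first]: 73 @ $8 + 19 @ $8 = $736
Total COGS = $370 + $2,974 + $736 = $4,080
Ending inventory: 116 @ $8 = $928
Check: goods available $5,008 = COGS $4,080 + ending $928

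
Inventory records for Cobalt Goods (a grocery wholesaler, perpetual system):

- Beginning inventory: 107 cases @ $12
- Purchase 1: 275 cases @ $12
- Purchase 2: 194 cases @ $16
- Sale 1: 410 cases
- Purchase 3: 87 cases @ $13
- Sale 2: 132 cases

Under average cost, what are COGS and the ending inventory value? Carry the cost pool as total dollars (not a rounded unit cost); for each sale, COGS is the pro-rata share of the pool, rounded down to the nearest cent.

COGS = $7,218.43; ending inventory = $1,600.57

After Beginning: 107 on hand, pool $1,284.00 (≈ $12.0000 each)
After Purchase 1: 382 on hand, pool $4,584.00 (≈ $12.0000 each)
After Purchase 2: 576 on hand, pool $7,688.00 (≈ $13.3472 each)
Sale 1, sell 410: 410/576 × $7,688.00 → $5,472.36
After Purchase 3: 253 on hand, pool $3,346.64 (≈ $13.2278 each)
Sale 2, sell 132: 132/253 × $3,346.64 → $1,746.07
Total COGS = $5,472.36 + $1,746.07 = $7,218.43
Ending inventory (cost pool remaining) = $1,600.57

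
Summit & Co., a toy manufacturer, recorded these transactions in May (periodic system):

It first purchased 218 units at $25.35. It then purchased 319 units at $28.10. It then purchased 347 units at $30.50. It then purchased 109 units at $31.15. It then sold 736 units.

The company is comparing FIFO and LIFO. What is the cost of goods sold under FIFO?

FIFO COGS: 218 @ $25.35 + 319 @ $28.10 + 199 @ $30.50 = $20,559.70
LIFO COGS: 109 @ $31.15 + 347 @ $30.50 + 280 @ $28.10 = $21,846.85

COGS = $20,559.70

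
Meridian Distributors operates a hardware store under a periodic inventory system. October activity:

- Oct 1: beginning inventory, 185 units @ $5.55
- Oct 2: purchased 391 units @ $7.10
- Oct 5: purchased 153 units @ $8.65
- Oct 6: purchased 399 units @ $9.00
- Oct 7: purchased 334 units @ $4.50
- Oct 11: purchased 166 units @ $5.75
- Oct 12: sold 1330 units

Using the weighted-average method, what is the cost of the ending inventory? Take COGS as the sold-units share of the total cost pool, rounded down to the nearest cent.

Oct 12, sell 1330: 1330/1628 × $11,174.80 → $9,129.28
Ending inventory (cost pool remaining) = $2,045.52
Check: goods available $11,174.80 = COGS $9,129.28 + ending $2,045.52

Ending inventory = $2,045.52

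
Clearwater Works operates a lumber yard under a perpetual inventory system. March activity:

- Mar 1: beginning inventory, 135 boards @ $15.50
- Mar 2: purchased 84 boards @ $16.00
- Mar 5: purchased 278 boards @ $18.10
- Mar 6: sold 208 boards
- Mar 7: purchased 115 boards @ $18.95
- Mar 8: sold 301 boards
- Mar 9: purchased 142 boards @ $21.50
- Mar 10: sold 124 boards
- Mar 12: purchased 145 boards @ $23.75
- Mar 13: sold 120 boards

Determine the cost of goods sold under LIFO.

COGS = $14,567.05

Mar 6, 208 sold [LIFO — newest first]: 208 @ $18.10 = $3,764.80
Mar 8, 301 sold [LIFO — newest first]: 115 @ $18.95 + 70 @ $18.10 + 84 @ $16.00 + 32 @ $15.50 = $5,286.25
Mar 10, 124 sold [LIFO — newest first]: 124 @ $21.50 = $2,666.00
Mar 13, 120 sold [LIFO — newest first]: 120 @ $23.75 = $2,850.00
Total COGS = $3,764.80 + $5,286.25 + $2,666.00 + $2,850.00 = $14,567.05
Ending inventory: 103 @ $15.50 + 18 @ $21.50 + 25 @ $23.75 = $2,577.25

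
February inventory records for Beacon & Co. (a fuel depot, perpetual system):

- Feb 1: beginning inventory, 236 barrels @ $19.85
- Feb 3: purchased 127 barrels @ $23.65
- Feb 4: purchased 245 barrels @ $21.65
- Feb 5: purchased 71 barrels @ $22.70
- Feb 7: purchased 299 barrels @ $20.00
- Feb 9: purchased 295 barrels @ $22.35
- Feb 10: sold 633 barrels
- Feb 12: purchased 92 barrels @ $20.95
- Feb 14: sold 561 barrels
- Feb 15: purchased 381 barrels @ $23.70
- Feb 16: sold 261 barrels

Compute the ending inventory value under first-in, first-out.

Feb 10, 633 sold [FIFO — oldest first]: 236 @ $19.85 + 127 @ $23.65 + 245 @ $21.65 + 25 @ $22.70 = $13,559.90
Feb 14, 561 sold [FIFO — oldest first]: 46 @ $22.70 + 299 @ $20.00 + 216 @ $22.35 = $11,851.80
Feb 16, 261 sold [FIFO — oldest first]: 79 @ $22.35 + 92 @ $20.95 + 90 @ $23.70 = $5,826.05
Total COGS = $13,559.90 + $11,851.80 + $5,826.05 = $31,237.75
Ending inventory: 291 @ $23.70 = $6,896.70
Check: goods available $38,134.45 = COGS $31,237.75 + ending $6,896.70

Ending inventory = $6,896.70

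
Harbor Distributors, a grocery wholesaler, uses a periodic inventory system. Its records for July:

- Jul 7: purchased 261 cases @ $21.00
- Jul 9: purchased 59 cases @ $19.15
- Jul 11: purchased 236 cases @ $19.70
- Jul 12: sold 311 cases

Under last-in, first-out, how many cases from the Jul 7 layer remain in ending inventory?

245

Jul 12, 311 sold [LIFO — newest first]: 236 @ $19.70 + 59 @ $19.15 + 16 @ $21.00 = $6,115.05
Ending inventory: 245 @ $21.00 = $5,145.00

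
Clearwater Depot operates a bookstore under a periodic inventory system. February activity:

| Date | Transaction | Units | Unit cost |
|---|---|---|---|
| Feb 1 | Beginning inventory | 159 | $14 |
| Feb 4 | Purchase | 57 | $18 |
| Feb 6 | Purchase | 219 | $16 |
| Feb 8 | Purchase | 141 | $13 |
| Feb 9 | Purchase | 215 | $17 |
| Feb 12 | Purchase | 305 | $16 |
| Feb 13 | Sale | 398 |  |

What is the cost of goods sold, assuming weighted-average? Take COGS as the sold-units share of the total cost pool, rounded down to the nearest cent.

Feb 13, sell 398: 398/1096 × $17,124.00 → $6,218.38
Ending inventory (cost pool remaining) = $10,905.62

COGS = $6,218.38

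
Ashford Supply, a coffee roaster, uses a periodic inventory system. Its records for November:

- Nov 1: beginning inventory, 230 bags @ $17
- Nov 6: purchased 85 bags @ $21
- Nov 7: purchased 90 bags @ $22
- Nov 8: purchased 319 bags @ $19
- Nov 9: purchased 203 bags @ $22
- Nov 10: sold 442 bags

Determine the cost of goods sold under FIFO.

COGS = $8,378

Nov 10, 442 sold [FIFO — oldest first]: 230 @ $17 + 85 @ $21 + 90 @ $22 + 37 @ $19 = $8,378
Ending inventory: 282 @ $19 + 203 @ $22 = $9,824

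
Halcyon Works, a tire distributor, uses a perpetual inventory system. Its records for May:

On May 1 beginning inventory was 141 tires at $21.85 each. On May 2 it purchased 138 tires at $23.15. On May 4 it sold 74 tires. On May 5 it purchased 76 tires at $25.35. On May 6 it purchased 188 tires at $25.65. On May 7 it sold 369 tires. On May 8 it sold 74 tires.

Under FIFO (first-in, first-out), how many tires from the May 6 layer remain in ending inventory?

May 4, 74 sold [FIFO — oldest first]: 74 @ $21.85 = $1,616.90
May 7, 369 sold [FIFO — oldest first]: 67 @ $21.85 + 138 @ $23.15 + 76 @ $25.35 + 88 @ $25.65 = $8,842.45
May 8, 74 sold [FIFO — oldest first]: 74 @ $25.65 = $1,898.10
Total COGS = $1,616.90 + $8,842.45 + $1,898.10 = $12,357.45
Ending inventory: 26 @ $25.65 = $666.90

26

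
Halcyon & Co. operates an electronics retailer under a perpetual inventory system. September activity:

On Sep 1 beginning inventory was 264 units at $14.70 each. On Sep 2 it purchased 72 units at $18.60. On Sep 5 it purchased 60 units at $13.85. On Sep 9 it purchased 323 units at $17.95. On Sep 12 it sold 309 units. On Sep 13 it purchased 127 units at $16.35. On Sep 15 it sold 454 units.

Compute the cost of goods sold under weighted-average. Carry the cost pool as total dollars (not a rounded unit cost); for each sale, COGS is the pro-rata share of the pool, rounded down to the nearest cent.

After Sep 1: 264 on hand, pool $3,880.80 (≈ $14.7000 each)
After Sep 2: 336 on hand, pool $5,220.00 (≈ $15.5357 each)
After Sep 5: 396 on hand, pool $6,051.00 (≈ $15.2803 each)
After Sep 9: 719 on hand, pool $11,848.85 (≈ $16.4796 each)
Sep 12, sell 309: 309/719 × $11,848.85 → $5,092.20
After Sep 13: 537 on hand, pool $8,833.10 (≈ $16.4490 each)
Sep 15, sell 454: 454/537 × $8,833.10 → $7,467.83
Total COGS = $5,092.20 + $7,467.83 = $12,560.03
Ending inventory (cost pool remaining) = $1,365.27

COGS = $12,560.03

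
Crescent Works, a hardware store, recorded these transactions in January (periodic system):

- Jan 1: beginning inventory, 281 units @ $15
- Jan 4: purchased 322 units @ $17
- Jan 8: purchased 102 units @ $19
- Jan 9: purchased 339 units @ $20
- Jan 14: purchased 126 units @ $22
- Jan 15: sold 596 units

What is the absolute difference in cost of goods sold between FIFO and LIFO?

FIFO COGS: 281 @ $15 + 315 @ $17 = $9,570
LIFO COGS: 126 @ $22 + 339 @ $20 + 102 @ $19 + 29 @ $17 = $11,983
Difference = |$9,570 − $11,983| = $2,413

$2,413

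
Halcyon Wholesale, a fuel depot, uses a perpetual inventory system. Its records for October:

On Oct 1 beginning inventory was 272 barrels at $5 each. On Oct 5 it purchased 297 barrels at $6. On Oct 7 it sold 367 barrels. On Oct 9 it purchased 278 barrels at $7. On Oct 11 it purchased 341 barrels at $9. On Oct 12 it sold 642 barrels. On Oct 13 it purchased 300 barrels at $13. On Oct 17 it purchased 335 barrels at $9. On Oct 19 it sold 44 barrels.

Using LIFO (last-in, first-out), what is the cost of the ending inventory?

Oct 7, 367 sold [LIFO — newest first]: 297 @ $6 + 70 @ $5 = $2,132
Oct 12, 642 sold [LIFO — newest first]: 341 @ $9 + 278 @ $7 + 23 @ $5 = $5,130
Oct 19, 44 sold [LIFO — newest first]: 44 @ $9 = $396
Total COGS = $2,132 + $5,130 + $396 = $7,658
Ending inventory: 179 @ $5 + 300 @ $13 + 291 @ $9 = $7,414

Ending inventory = $7,414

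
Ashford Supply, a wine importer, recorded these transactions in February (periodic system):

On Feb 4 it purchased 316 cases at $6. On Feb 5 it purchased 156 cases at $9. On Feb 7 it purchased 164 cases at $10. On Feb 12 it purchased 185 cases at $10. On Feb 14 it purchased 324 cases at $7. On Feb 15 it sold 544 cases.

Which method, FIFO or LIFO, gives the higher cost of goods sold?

FIFO COGS: 316 @ $6 + 156 @ $9 + 72 @ $10 = $4,020
LIFO COGS: 324 @ $7 + 185 @ $10 + 35 @ $10 = $4,468

LIFO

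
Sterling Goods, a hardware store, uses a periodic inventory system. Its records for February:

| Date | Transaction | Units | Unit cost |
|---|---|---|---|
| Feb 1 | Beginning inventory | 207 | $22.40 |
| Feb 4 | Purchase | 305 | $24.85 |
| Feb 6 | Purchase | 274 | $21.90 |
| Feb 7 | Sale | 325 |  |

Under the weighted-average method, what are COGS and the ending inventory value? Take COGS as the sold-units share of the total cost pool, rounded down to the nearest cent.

Feb 7, sell 325: 325/786 × $18,216.65 → $7,532.32
Ending inventory (cost pool remaining) = $10,684.33

COGS = $7,532.32; ending inventory = $10,684.33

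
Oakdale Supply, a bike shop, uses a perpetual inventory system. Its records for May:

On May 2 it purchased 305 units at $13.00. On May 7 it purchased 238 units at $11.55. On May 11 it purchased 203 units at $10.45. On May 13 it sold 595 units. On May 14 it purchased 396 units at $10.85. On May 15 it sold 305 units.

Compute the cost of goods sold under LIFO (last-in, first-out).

May 13, 595 sold [LIFO — newest first]: 203 @ $10.45 + 238 @ $11.55 + 154 @ $13.00 = $6,872.25
May 15, 305 sold [LIFO — newest first]: 305 @ $10.85 = $3,309.25
Total COGS = $6,872.25 + $3,309.25 = $10,181.50
Ending inventory: 151 @ $13.00 + 91 @ $10.85 = $2,950.35
Check: goods available $13,131.85 = COGS $10,181.50 + ending $2,950.35

COGS = $10,181.50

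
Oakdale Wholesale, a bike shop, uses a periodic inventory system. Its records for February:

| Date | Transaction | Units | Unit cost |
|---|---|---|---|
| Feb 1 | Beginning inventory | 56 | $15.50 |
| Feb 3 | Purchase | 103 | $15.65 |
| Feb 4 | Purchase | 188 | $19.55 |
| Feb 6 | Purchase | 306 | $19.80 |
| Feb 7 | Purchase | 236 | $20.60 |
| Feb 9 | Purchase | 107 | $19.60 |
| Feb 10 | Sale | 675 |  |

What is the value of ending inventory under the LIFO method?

Ending inventory = $5,647.05

Feb 10, 675 sold [LIFO — newest first]: 107 @ $19.60 + 236 @ $20.60 + 306 @ $19.80 + 26 @ $19.55 = $13,525.90
Ending inventory: 56 @ $15.50 + 103 @ $15.65 + 162 @ $19.55 = $5,647.05
Check: goods available $19,172.95 = COGS $13,525.90 + ending $5,647.05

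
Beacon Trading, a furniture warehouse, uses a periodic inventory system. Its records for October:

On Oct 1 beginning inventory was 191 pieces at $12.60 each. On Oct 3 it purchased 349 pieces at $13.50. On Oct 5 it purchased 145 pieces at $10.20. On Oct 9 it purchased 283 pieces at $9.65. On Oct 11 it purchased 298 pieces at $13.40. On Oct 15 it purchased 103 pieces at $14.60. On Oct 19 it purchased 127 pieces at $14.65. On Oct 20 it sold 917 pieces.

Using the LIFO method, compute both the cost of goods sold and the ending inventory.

Oct 20, 917 sold [LIFO — newest first]: 127 @ $14.65 + 103 @ $14.60 + 298 @ $13.40 + 283 @ $9.65 + 106 @ $10.20 = $11,169.70
Ending inventory: 191 @ $12.60 + 349 @ $13.50 + 39 @ $10.20 = $7,515.90

COGS = $11,169.70; ending inventory = $7,515.90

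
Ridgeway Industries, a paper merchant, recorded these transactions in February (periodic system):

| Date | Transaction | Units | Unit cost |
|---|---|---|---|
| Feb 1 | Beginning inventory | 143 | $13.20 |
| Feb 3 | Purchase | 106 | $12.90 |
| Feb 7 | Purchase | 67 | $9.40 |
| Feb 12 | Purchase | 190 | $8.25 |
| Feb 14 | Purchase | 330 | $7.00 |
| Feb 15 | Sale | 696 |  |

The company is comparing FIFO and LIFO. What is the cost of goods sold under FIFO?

FIFO COGS: 143 @ $13.20 + 106 @ $12.90 + 67 @ $9.40 + 190 @ $8.25 + 190 @ $7.00 = $6,782.30
LIFO COGS: 330 @ $7.00 + 190 @ $8.25 + 67 @ $9.40 + 106 @ $12.90 + 3 @ $13.20 = $5,914.30

COGS = $6,782.30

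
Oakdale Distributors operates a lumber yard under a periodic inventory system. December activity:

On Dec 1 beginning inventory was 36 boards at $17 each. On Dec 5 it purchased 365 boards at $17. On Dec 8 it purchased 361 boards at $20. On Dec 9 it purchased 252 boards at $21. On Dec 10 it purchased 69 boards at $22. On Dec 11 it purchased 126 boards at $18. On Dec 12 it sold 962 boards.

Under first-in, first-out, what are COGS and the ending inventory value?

Dec 12, 962 sold [FIFO — oldest first]: 36 @ $17 + 365 @ $17 + 361 @ $20 + 200 @ $21 = $18,237
Ending inventory: 52 @ $21 + 69 @ $22 + 126 @ $18 = $4,878

COGS = $18,237; ending inventory = $4,878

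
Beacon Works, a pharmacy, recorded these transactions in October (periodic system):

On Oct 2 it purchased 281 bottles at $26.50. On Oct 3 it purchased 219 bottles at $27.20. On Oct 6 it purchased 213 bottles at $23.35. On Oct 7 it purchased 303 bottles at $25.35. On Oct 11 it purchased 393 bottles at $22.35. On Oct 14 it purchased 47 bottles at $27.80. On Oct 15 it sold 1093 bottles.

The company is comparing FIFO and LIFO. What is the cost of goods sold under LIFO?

COGS = $26,471.15

FIFO COGS: 281 @ $26.50 + 219 @ $27.20 + 213 @ $23.35 + 303 @ $25.35 + 77 @ $22.35 = $27,778.85
LIFO COGS: 47 @ $27.80 + 393 @ $22.35 + 303 @ $25.35 + 213 @ $23.35 + 137 @ $27.20 = $26,471.15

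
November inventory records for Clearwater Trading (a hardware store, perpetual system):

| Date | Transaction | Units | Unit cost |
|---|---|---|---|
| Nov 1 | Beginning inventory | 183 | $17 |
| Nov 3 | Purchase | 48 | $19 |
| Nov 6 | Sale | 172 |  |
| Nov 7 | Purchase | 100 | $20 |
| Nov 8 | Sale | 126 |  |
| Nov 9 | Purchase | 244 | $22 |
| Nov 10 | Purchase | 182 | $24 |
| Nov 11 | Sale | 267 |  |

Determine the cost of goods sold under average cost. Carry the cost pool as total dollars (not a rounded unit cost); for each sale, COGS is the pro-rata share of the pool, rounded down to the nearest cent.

COGS = $11,423.58

After Nov 1: 183 on hand, pool $3,111.00 (≈ $17.0000 each)
After Nov 3: 231 on hand, pool $4,023.00 (≈ $17.4156 each)
Nov 6, sell 172: 172/231 × $4,023.00 → $2,995.48
After Nov 7: 159 on hand, pool $3,027.52 (≈ $19.0410 each)
Nov 8, sell 126: 126/159 × $3,027.52 → $2,399.16
After Nov 9: 277 on hand, pool $5,996.36 (≈ $21.6475 each)
After Nov 10: 459 on hand, pool $10,364.36 (≈ $22.5803 each)
Nov 11, sell 267: 267/459 × $10,364.36 → $6,028.94
Total COGS = $2,995.48 + $2,399.16 + $6,028.94 = $11,423.58
Ending inventory (cost pool remaining) = $4,335.42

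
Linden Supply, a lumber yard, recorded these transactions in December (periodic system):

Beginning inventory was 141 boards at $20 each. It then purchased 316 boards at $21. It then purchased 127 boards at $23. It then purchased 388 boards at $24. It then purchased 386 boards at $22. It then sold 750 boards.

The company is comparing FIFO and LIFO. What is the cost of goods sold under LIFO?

COGS = $17,228

FIFO COGS: 141 @ $20 + 316 @ $21 + 127 @ $23 + 166 @ $24 = $16,361
LIFO COGS: 386 @ $22 + 364 @ $24 = $17,228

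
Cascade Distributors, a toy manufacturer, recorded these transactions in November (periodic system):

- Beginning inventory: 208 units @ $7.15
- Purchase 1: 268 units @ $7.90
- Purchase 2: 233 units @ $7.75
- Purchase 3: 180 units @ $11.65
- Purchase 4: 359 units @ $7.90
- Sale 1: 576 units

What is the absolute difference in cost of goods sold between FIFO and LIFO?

FIFO COGS: 208 @ $7.15 + 268 @ $7.90 + 100 @ $7.75 = $4,379.40
LIFO COGS: 359 @ $7.90 + 180 @ $11.65 + 37 @ $7.75 = $5,219.85
Difference = |$4,379.40 − $5,219.85| = $840.45

$840.45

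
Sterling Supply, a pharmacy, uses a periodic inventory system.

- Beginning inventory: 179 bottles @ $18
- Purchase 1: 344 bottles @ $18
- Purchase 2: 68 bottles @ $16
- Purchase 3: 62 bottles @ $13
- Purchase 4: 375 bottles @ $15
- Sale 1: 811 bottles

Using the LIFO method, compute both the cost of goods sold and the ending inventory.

COGS = $13,027; ending inventory = $3,906

Sale 1 (811) [LIFO — newest first]: 375 @ $15 + 62 @ $13 + 68 @ $16 + 306 @ $18 = $13,027
Ending inventory: 179 @ $18 + 38 @ $18 = $3,906
Check: goods available $16,933 = COGS $13,027 + ending $3,906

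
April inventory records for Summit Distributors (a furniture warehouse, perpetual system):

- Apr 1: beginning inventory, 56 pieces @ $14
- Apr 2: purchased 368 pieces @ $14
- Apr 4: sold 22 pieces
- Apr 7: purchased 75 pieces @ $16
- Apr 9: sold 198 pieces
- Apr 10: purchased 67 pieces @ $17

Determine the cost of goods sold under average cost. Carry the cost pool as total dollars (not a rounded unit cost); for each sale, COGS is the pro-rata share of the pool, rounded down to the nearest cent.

COGS = $3,142.26

After Apr 1: 56 on hand, pool $784.00 (≈ $14.0000 each)
After Apr 2: 424 on hand, pool $5,936.00 (≈ $14.0000 each)
Apr 4, sell 22: 22/424 × $5,936.00 → $308.00
After Apr 7: 477 on hand, pool $6,828.00 (≈ $14.3145 each)
Apr 9, sell 198: 198/477 × $6,828.00 → $2,834.26
After Apr 10: 346 on hand, pool $5,132.74 (≈ $14.8345 each)
Total COGS = $308.00 + $2,834.26 = $3,142.26
Ending inventory (cost pool remaining) = $5,132.74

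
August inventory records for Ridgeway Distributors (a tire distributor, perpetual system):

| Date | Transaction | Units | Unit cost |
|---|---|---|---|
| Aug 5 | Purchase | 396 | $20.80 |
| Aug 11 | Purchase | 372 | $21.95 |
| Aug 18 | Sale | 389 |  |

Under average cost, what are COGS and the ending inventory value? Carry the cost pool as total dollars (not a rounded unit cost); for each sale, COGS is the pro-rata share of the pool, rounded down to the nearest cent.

After Aug 5: 396 on hand, pool $8,236.80 (≈ $20.8000 each)
After Aug 11: 768 on hand, pool $16,402.20 (≈ $21.3570 each)
Aug 18, sell 389: 389/768 × $16,402.20 → $8,307.88
Ending inventory (cost pool remaining) = $8,094.32

COGS = $8,307.88; ending inventory = $8,094.32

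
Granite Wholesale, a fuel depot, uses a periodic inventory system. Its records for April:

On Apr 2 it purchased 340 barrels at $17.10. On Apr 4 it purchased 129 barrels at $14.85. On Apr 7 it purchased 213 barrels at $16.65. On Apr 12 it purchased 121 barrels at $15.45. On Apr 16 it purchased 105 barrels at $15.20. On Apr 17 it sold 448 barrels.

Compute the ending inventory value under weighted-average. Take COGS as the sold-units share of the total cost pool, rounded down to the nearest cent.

Apr 17, sell 448: 448/908 × $14,741.55 → $7,273.36
Ending inventory (cost pool remaining) = $7,468.19

Ending inventory = $7,468.19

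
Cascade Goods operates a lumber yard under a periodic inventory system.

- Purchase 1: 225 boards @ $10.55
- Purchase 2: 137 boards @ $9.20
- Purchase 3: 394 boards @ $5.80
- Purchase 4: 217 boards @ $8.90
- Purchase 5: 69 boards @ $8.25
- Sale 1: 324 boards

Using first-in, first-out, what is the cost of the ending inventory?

Sale 1 (324) [FIFO — oldest first]: 225 @ $10.55 + 99 @ $9.20 = $3,284.55
Ending inventory: 38 @ $9.20 + 394 @ $5.80 + 217 @ $8.90 + 69 @ $8.25 = $5,135.35
Check: goods available $8,419.90 = COGS $3,284.55 + ending $5,135.35

Ending inventory = $5,135.35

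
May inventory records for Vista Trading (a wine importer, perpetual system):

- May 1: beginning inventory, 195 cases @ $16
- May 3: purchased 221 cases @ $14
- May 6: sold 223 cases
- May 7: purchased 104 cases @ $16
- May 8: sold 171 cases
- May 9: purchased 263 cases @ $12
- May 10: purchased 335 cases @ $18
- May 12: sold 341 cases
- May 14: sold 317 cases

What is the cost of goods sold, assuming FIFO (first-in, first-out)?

May 6, 223 sold [FIFO — oldest first]: 195 @ $16 + 28 @ $14 = $3,512
May 8, 171 sold [FIFO — oldest first]: 171 @ $14 = $2,394
May 12, 341 sold [FIFO — oldest first]: 22 @ $14 + 104 @ $16 + 215 @ $12 = $4,552
May 14, 317 sold [FIFO — oldest first]: 48 @ $12 + 269 @ $18 = $5,418
Total COGS = $3,512 + $2,394 + $4,552 + $5,418 = $15,876
Ending inventory: 66 @ $18 = $1,188

COGS = $15,876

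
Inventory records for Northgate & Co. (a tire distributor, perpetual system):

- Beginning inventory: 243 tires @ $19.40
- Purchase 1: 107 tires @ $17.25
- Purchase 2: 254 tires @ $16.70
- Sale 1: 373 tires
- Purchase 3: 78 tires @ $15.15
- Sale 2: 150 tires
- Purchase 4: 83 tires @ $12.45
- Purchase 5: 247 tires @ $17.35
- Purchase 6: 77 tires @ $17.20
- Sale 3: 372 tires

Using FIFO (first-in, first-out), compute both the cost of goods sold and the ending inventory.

COGS = $15,272.30; ending inventory = $3,354.35

Sale 1 (373) [FIFO — oldest first]: 243 @ $19.40 + 107 @ $17.25 + 23 @ $16.70 = $6,944.05
Sale 2 (150) [FIFO — oldest first]: 150 @ $16.70 = $2,505.00
Sale 3 (372) [FIFO — oldest first]: 81 @ $16.70 + 78 @ $15.15 + 83 @ $12.45 + 130 @ $17.35 = $5,823.25
Total COGS = $6,944.05 + $2,505.00 + $5,823.25 = $15,272.30
Ending inventory: 117 @ $17.35 + 77 @ $17.20 = $3,354.35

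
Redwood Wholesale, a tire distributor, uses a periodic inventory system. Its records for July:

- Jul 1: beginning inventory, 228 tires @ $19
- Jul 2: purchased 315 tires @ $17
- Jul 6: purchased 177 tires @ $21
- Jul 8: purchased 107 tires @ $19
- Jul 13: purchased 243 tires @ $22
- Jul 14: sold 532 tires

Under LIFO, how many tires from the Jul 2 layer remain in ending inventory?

Jul 14, 532 sold [LIFO — newest first]: 243 @ $22 + 107 @ $19 + 177 @ $21 + 5 @ $17 = $11,181
Ending inventory: 228 @ $19 + 310 @ $17 = $9,602

310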